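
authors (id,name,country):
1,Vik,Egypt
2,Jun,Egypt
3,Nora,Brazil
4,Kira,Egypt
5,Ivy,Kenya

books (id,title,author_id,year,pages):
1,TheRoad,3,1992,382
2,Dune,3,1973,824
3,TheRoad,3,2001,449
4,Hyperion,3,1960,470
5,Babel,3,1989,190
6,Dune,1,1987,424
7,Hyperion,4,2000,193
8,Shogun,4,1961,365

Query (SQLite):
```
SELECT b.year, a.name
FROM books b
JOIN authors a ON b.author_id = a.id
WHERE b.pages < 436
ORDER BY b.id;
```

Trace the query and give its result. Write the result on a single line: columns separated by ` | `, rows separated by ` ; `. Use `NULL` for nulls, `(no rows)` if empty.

Each books row matches the authors row where author_id = authors.id.
Then keep rows with b.pages < 436.

1992 | Nora ; 1989 | Nora ; 1987 | Vik ; 2000 | Kira ; 1961 | Kira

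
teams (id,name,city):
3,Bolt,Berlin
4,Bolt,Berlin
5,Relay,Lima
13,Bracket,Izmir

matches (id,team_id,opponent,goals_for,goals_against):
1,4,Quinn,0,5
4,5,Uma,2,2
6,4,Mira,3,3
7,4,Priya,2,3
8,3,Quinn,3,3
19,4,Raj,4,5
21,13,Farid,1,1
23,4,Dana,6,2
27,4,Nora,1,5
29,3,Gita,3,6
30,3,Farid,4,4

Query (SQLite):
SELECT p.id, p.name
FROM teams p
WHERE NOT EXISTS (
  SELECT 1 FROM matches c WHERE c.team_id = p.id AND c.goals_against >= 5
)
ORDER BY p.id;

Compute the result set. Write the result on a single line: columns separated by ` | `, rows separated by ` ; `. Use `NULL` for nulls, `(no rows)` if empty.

For each teams row, check whether any matches with matching team_id has goals_against >= 5.
Keep rows where that is false.

5 | Relay ; 13 | Bracket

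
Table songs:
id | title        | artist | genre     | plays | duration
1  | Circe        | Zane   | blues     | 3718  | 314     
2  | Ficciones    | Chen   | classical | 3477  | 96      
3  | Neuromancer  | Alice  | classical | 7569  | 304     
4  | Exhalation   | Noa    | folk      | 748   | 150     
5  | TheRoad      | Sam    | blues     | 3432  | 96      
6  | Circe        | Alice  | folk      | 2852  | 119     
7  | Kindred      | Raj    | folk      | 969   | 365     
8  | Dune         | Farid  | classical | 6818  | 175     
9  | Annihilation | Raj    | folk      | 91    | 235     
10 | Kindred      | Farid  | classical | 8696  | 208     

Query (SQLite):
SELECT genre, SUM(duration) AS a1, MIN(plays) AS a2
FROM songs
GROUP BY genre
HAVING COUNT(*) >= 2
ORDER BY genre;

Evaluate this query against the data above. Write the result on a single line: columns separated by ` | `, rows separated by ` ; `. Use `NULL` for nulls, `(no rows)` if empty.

Group songs by genre.
Per group compute: SUM(duration), MIN(plays).
HAVING: drop groups with fewer than 2 rows.
  blues: ids {1, 5} → SUM(duration)=410, MIN(plays)=3432
  classical: ids {2, 3, 8, 10} → SUM(duration)=783, MIN(plays)=3477
  folk: ids {4, 6, 7, 9} → SUM(duration)=869, MIN(plays)=91

blues | 410 | 3432 ; classical | 783 | 3477 ; folk | 869 | 91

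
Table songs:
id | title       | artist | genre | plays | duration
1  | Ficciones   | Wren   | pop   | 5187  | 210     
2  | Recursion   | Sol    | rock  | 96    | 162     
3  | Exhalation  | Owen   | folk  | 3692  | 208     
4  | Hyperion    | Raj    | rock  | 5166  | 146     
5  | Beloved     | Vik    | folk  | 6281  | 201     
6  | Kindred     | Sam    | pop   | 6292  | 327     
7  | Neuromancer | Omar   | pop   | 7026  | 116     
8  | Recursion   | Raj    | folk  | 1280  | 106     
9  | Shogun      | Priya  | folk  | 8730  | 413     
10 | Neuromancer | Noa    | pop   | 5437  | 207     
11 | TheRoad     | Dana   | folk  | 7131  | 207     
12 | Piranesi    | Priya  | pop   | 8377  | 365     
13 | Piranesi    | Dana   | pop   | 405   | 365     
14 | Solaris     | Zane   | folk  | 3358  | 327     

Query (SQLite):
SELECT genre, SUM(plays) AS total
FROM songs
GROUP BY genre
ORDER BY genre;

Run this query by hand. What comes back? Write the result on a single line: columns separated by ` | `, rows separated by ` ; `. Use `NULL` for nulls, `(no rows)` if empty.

folk | 30472 ; pop | 32724 ; rock | 5262

Partition songs by genre; compute SUM(plays) within each group.
  folk: ids {3, 5, 8, 9, 11, 14} → SUM(plays)=30472
  pop: ids {1, 6, 7, 10, 12, 13} → SUM(plays)=32724
  rock: ids {2, 4} → SUM(plays)=5262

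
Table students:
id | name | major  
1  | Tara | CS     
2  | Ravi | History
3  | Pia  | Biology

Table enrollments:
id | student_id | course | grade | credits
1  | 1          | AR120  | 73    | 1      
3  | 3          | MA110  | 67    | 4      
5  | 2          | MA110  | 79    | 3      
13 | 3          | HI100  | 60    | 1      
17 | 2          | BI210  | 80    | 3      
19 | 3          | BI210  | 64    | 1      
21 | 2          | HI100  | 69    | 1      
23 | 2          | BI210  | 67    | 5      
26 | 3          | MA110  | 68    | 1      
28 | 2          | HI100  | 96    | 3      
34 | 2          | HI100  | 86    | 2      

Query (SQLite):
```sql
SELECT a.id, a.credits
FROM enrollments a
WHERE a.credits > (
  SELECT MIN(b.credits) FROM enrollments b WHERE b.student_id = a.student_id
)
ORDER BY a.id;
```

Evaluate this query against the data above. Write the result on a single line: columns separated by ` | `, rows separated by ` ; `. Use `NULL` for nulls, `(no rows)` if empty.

For each enrollments row a, compute MIN(credits) over rows sharing a.student_id.
Keep row a if a.credits > that per-group MIN.
  student_id=1: MIN(credits) = 1
  student_id=2: MIN(credits) = 1
  student_id=3: MIN(credits) = 1

3 | 4 ; 5 | 3 ; 17 | 3 ; 23 | 5 ; 28 | 3 ; 34 | 2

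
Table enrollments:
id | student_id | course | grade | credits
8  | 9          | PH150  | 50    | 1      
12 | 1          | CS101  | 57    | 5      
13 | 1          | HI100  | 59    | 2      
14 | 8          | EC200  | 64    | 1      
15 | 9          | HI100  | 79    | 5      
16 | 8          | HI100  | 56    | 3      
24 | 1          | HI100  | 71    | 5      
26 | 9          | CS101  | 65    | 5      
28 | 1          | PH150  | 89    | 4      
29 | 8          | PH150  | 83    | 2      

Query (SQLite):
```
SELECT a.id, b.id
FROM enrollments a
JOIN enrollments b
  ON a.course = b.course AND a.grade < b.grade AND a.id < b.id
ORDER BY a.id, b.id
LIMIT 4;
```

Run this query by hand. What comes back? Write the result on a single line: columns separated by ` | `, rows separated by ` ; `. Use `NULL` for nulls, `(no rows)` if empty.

8 | 28 ; 8 | 29 ; 12 | 26 ; 13 | 15

Pairs (a,b) with same course, a.grade < b.grade, a.id < b.id.
course groups: CS101:{12,26} EC200:{14} HI100:{13,15,16,24} PH150:{8,28,29}
Ordered by (a.id, b.id); first 4.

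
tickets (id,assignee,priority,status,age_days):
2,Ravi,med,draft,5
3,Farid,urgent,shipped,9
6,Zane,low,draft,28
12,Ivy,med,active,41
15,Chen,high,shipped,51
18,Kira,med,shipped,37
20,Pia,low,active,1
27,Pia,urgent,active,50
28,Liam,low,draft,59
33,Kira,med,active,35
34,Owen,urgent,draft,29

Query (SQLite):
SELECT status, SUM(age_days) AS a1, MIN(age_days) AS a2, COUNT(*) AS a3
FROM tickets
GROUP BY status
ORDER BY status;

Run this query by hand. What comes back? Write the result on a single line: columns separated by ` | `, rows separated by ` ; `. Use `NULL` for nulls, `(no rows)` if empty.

active | 127 | 1 | 4 ; draft | 121 | 5 | 4 ; shipped | 97 | 9 | 3

Group tickets by status.
Per group compute: SUM(age_days), MIN(age_days), COUNT(*).
  active: ids {12, 20, 27, 33} → SUM(age_days)=127, MIN(age_days)=1, COUNT(*)=4
  draft: ids {2, 6, 28, 34} → SUM(age_days)=121, MIN(age_days)=5, COUNT(*)=4
  shipped: ids {3, 15, 18} → SUM(age_days)=97, MIN(age_days)=9, COUNT(*)=3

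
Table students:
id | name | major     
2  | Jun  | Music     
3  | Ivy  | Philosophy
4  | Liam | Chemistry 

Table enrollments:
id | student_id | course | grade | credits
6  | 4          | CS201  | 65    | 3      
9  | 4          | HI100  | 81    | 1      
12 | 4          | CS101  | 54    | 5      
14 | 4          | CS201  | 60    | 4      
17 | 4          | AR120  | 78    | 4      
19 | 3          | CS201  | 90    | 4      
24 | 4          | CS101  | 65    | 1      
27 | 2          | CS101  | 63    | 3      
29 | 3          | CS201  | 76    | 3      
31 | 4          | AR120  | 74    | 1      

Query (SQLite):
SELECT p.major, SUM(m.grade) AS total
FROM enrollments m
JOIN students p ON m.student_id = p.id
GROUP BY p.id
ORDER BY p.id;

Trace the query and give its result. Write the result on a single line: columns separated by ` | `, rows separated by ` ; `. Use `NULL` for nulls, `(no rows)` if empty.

Join each enrollments row to its students via student_id.
Group joined rows by students.id; compute SUM(m.grade) per group.
  2: ids {27} → SUM(m.grade)=63
  3: ids {19, 29} → SUM(m.grade)=166
  4: ids {6, 9, 12, 14, 17, 24, 31} → SUM(m.grade)=477

Music | 63 ; Philosophy | 166 ; Chemistry | 477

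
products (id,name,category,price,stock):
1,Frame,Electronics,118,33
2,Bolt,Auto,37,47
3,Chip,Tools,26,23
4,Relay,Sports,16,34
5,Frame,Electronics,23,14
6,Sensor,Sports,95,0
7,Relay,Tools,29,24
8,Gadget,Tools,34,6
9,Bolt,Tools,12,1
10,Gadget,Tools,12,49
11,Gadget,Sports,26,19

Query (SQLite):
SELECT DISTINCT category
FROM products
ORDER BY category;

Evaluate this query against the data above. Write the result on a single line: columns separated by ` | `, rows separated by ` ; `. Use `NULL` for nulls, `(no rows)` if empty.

Auto ; Electronics ; Sports ; Tools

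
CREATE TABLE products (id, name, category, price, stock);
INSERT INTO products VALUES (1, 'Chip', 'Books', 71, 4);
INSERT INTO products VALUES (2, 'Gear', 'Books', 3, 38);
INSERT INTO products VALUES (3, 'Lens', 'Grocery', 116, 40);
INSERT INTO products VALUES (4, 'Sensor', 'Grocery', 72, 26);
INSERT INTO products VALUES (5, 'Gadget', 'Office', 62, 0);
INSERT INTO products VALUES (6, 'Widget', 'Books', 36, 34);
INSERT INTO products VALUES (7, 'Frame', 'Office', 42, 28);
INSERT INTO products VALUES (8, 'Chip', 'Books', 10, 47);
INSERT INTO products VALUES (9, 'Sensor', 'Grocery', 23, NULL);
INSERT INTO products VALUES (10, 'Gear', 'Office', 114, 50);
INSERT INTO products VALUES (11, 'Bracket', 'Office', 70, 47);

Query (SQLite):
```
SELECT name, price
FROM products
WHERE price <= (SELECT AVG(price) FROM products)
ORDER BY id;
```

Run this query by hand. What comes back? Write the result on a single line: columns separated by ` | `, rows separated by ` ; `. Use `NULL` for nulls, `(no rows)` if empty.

Scalar subquery: AVG(price) over all products rows = 56.272727 (≈; comparison uses full precision).
Keep rows where price <= that value.

Gear | 3 ; Widget | 36 ; Frame | 42 ; Chip | 10 ; Sensor | 23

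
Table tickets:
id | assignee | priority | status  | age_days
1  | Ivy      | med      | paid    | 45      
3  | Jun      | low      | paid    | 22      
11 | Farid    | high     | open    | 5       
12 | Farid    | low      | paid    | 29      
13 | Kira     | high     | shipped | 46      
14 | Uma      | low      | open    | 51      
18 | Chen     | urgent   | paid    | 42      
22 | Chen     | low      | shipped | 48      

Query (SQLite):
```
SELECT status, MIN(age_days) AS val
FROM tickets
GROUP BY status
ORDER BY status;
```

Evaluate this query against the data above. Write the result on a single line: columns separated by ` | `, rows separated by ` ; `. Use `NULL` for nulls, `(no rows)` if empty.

Partition tickets by status; compute MIN(age_days) within each group.
  open: ids {11, 14} → MIN(age_days)=5
  paid: ids {1, 3, 12, 18} → MIN(age_days)=22
  shipped: ids {13, 22} → MIN(age_days)=46

open | 5 ; paid | 22 ; shipped | 46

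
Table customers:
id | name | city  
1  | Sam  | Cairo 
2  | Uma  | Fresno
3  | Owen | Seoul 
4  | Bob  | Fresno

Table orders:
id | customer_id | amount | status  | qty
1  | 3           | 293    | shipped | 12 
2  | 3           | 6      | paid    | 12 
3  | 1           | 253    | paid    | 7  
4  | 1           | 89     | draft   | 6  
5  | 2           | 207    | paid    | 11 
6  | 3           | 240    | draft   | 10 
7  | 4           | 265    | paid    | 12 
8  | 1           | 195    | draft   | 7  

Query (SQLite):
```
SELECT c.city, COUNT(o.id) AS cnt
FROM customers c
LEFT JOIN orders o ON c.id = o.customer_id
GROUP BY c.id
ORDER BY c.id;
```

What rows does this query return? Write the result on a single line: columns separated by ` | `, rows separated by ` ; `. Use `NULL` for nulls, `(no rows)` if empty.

Cairo | 3 ; Fresno | 1 ; Seoul | 3 ; Fresno | 1

LEFT JOIN keeps every customers row; unmatched ones get NULL for orders columns.
Group by customers.id and compute COUNT(o.id). COUNT(col) of an all-NULL group is 0.
  1: ids {3, 4, 8} → COUNT(o.id)=3
  2: ids {5} → COUNT(o.id)=1
  3: ids {1, 2, 6} → COUNT(o.id)=3
  4: ids {7} → COUNT(o.id)=1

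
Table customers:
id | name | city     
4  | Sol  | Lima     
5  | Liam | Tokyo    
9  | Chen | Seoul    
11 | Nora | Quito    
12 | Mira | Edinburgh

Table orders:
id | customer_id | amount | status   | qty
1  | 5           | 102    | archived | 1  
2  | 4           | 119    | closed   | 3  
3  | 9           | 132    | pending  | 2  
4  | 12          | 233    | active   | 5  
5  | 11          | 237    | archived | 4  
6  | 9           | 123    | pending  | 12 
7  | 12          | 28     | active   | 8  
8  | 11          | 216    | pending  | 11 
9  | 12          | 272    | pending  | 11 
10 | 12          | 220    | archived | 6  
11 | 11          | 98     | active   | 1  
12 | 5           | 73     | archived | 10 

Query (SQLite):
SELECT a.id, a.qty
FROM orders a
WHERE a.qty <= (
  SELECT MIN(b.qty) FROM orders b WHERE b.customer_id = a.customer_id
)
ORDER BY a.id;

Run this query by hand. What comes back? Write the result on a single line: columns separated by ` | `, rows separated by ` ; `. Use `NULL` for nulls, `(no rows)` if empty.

1 | 1 ; 2 | 3 ; 3 | 2 ; 4 | 5 ; 11 | 1

For each orders row a, compute MIN(qty) over rows sharing a.customer_id.
Keep row a if a.qty <= that per-group MIN.
  customer_id=4: MIN(qty) = 3
  customer_id=5: MIN(qty) = 1
  customer_id=9: MIN(qty) = 2
  customer_id=11: MIN(qty) = 1
  customer_id=12: MIN(qty) = 5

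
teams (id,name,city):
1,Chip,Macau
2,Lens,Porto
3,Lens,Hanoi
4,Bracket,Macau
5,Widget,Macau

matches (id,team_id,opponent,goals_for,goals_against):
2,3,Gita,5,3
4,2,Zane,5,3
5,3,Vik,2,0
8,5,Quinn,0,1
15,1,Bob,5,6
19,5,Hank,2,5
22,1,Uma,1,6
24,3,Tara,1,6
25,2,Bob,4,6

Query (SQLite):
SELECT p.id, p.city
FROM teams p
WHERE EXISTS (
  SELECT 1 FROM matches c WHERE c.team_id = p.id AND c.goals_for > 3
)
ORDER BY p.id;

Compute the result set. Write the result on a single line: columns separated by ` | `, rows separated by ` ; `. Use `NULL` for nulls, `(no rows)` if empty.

For each teams row, check whether any matches with matching team_id has goals_for > 3.
Keep rows where that is true.

1 | Macau ; 2 | Porto ; 3 | Hanoi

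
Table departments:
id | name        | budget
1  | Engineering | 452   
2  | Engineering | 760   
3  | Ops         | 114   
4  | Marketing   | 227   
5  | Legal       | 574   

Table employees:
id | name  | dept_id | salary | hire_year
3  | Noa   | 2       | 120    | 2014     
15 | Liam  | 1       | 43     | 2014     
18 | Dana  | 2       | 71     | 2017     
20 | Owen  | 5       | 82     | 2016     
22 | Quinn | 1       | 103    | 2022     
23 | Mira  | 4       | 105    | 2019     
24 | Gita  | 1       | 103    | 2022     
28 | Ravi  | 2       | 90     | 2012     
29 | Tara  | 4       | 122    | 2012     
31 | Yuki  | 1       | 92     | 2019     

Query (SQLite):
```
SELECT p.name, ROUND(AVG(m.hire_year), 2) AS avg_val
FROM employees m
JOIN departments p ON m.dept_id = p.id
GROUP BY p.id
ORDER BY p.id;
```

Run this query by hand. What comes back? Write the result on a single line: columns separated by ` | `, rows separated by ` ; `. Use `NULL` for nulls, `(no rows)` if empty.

Engineering | 2019.25 ; Engineering | 2014.33 ; Marketing | 2015.5 ; Legal | 2016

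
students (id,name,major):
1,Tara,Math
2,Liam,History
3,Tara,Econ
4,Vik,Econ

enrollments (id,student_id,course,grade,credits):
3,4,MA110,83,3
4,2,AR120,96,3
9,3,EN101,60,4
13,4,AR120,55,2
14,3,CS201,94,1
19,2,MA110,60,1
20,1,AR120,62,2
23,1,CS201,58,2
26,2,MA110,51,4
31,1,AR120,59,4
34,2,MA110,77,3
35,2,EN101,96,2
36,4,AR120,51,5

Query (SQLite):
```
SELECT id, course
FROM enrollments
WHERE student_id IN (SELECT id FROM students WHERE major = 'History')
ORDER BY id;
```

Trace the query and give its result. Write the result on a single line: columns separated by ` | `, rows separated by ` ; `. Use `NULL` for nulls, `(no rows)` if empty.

Inner query: students.id where major = 'History'.
Outer: keep enrollments rows whose student_id is in that set.
Inner query → {2}

4 | AR120 ; 19 | MA110 ; 26 | MA110 ; 34 | MA110 ; 35 | EN101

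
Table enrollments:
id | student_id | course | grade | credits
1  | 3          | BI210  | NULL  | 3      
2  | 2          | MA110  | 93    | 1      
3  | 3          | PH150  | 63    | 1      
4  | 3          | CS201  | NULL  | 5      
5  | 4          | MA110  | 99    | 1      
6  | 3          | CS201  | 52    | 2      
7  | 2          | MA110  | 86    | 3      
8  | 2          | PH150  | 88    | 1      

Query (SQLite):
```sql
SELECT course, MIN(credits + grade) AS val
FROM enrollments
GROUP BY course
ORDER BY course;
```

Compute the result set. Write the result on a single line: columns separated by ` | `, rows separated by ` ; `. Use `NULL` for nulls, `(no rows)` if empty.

BI210 | NULL ; CS201 | 54 ; MA110 | 89 ; PH150 | 64

For each row compute credits + grade.
Group by course; take MIN of the expression per group.
  BI210: ids {1} → MIN(credits + grade)=NULL
  CS201: ids {4, 6} → MIN(credits + grade)=54
  MA110: ids {2, 5, 7} → MIN(credits + grade)=89
  PH150: ids {3, 8} → MIN(credits + grade)=64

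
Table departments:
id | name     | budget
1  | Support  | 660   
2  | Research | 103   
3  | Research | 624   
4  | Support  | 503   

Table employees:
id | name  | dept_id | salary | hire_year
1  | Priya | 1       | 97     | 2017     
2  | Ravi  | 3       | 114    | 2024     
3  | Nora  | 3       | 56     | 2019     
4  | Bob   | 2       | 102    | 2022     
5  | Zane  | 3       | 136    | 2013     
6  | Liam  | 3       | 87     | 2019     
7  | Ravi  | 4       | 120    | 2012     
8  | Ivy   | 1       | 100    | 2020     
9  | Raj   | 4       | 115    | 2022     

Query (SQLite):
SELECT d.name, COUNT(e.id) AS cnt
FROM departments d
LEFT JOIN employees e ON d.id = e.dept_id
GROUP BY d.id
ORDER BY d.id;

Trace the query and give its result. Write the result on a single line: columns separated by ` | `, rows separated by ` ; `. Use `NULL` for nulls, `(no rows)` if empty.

Support | 2 ; Research | 1 ; Research | 4 ; Support | 2

LEFT JOIN keeps every departments row; unmatched ones get NULL for employees columns.
Group by departments.id and compute COUNT(e.id). COUNT(col) of an all-NULL group is 0.
  1: ids {1, 8} → COUNT(e.id)=2
  2: ids {4} → COUNT(e.id)=1
  3: ids {2, 3, 5, 6} → COUNT(e.id)=4
  4: ids {7, 9} → COUNT(e.id)=2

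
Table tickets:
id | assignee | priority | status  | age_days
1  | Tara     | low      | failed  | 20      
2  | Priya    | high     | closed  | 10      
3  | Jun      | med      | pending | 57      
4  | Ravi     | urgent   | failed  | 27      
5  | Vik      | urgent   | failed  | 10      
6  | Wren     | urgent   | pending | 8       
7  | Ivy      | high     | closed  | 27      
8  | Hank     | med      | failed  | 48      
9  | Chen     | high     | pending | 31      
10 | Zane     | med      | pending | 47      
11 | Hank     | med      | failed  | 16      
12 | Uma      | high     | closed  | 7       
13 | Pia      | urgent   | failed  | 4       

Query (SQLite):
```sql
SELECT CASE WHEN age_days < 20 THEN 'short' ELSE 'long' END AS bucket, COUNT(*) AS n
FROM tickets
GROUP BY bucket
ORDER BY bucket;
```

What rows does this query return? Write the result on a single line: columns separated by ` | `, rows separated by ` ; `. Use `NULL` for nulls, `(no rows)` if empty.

long | 7 ; short | 6

Bucket rows by age_days < 20 → 'short' else 'long'; count each bucket.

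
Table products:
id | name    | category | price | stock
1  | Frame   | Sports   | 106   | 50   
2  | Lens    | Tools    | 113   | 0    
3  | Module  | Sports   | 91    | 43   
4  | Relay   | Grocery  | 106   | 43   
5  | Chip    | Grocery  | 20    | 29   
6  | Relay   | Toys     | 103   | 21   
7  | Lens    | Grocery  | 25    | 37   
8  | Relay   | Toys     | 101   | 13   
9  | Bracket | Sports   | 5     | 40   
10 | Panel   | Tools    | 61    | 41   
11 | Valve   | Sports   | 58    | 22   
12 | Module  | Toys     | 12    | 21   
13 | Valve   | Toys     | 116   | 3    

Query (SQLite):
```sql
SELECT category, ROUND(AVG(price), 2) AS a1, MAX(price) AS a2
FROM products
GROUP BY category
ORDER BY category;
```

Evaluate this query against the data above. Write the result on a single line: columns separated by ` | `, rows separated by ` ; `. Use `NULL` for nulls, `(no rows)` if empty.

Group products by category.
Per group compute: ROUND(AVG(price), 2), MAX(price).
  Grocery: ids {4, 5, 7} → ROUND(AVG(price), 2)=50.33, MAX(price)=106
  Sports: ids {1, 3, 9, 11} → ROUND(AVG(price), 2)=65, MAX(price)=106
  Tools: ids {2, 10} → ROUND(AVG(price), 2)=87, MAX(price)=113
  Toys: ids {6, 8, 12, 13} → ROUND(AVG(price), 2)=83, MAX(price)=116

Grocery | 50.33 | 106 ; Sports | 65 | 106 ; Tools | 87 | 113 ; Toys | 83 | 116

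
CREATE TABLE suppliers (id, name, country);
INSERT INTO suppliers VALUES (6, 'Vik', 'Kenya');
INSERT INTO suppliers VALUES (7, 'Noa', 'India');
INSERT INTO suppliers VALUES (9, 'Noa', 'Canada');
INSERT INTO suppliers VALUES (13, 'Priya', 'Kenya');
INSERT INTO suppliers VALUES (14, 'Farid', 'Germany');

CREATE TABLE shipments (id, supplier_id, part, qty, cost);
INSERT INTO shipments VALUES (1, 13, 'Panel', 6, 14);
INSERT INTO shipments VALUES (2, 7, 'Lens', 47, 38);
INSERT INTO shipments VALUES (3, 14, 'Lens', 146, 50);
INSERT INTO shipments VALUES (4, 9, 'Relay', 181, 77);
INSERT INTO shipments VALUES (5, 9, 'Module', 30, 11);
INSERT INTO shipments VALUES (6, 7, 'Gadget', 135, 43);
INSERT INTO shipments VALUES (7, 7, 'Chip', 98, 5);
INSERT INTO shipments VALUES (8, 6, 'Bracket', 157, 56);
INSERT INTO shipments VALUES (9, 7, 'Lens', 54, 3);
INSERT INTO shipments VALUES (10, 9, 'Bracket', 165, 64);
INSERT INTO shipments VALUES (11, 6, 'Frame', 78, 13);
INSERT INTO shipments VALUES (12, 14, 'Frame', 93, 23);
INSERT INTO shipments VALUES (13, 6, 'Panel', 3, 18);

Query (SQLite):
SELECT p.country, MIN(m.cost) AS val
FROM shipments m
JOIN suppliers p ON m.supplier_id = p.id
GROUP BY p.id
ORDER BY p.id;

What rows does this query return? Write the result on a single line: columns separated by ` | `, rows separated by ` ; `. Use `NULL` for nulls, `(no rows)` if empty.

Kenya | 13 ; India | 3 ; Canada | 11 ; Kenya | 14 ; Germany | 23

Join each shipments row to its suppliers via supplier_id.
Group joined rows by suppliers.id; compute MIN(m.cost) per group.
  6: ids {8, 11, 13} → MIN(m.cost)=13
  7: ids {2, 6, 7, 9} → MIN(m.cost)=3
  9: ids {4, 5, 10} → MIN(m.cost)=11
  13: ids {1} → MIN(m.cost)=14
  14: ids {3, 12} → MIN(m.cost)=23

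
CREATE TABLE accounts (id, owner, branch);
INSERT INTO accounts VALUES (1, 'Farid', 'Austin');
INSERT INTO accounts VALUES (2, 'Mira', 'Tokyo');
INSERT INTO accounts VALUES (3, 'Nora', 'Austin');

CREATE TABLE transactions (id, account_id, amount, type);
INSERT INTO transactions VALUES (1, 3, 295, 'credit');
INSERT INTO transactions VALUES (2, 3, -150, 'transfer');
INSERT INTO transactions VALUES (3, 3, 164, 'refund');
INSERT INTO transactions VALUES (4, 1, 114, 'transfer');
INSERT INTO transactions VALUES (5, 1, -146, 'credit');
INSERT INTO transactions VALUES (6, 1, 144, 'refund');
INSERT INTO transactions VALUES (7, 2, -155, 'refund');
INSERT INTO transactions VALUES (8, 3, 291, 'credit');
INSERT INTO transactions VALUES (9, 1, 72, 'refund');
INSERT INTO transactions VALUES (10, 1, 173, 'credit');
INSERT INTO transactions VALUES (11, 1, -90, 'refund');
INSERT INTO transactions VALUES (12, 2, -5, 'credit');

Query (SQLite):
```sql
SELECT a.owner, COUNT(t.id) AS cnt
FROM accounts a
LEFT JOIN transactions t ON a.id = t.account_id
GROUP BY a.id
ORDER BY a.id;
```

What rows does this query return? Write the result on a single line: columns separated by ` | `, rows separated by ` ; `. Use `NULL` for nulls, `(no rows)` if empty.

LEFT JOIN keeps every accounts row; unmatched ones get NULL for transactions columns.
Group by accounts.id and compute COUNT(t.id). COUNT(col) of an all-NULL group is 0.
  1: ids {4, 5, 6, 9, 10, 11} → COUNT(t.id)=6
  2: ids {7, 12} → COUNT(t.id)=2
  3: ids {1, 2, 3, 8} → COUNT(t.id)=4

Farid | 6 ; Mira | 2 ; Nora | 4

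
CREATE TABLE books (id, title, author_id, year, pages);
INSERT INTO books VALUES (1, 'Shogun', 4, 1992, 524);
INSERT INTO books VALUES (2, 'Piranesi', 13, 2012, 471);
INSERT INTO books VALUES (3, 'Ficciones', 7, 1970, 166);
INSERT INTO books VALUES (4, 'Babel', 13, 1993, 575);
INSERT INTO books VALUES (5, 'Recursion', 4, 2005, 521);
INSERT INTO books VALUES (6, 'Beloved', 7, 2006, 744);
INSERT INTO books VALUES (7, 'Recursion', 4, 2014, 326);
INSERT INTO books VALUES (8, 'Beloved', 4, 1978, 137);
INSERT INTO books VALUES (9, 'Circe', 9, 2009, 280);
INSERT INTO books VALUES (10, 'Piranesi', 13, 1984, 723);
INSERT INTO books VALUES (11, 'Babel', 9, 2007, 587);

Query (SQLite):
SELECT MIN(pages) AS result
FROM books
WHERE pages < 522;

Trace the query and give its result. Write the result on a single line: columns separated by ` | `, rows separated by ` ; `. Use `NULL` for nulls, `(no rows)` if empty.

137

Rows where pages < 522 → pages values: [471, 166, 521, 326, 137, 280].
MIN of non-NULL values = 137.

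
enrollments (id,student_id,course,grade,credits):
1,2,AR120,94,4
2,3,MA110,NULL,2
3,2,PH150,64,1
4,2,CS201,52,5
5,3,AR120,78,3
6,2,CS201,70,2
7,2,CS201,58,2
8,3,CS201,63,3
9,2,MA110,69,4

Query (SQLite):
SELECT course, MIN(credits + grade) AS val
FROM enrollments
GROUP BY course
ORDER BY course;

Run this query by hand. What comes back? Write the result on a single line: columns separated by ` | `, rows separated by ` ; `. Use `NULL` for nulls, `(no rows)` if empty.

For each row compute credits + grade.
Group by course; take MIN of the expression per group.
  AR120: ids {1, 5} → MIN(credits + grade)=81
  CS201: ids {4, 6, 7, 8} → MIN(credits + grade)=57
  MA110: ids {2, 9} → MIN(credits + grade)=73
  PH150: ids {3} → MIN(credits + grade)=65

AR120 | 81 ; CS201 | 57 ; MA110 | 73 ; PH150 | 65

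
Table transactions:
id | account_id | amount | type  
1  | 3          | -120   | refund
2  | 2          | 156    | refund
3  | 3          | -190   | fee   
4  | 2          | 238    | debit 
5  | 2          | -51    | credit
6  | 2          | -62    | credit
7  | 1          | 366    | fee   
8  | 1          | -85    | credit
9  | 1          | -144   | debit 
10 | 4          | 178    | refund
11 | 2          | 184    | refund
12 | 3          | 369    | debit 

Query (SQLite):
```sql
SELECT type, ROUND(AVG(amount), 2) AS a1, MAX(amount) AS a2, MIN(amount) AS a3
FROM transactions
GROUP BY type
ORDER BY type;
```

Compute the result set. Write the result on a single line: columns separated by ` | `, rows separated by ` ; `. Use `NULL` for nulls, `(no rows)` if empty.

credit | -66 | -51 | -85 ; debit | 154.33 | 369 | -144 ; fee | 88 | 366 | -190 ; refund | 99.5 | 184 | -120

Group transactions by type.
Per group compute: ROUND(AVG(amount), 2), MAX(amount), MIN(amount).
  credit: ids {5, 6, 8} → ROUND(AVG(amount), 2)=-66, MAX(amount)=-51, MIN(amount)=-85
  debit: ids {4, 9, 12} → ROUND(AVG(amount), 2)=154.33, MAX(amount)=369, MIN(amount)=-144
  fee: ids {3, 7} → ROUND(AVG(amount), 2)=88, MAX(amount)=366, MIN(amount)=-190
  refund: ids {1, 2, 10, 11} → ROUND(AVG(amount), 2)=99.5, MAX(amount)=184, MIN(amount)=-120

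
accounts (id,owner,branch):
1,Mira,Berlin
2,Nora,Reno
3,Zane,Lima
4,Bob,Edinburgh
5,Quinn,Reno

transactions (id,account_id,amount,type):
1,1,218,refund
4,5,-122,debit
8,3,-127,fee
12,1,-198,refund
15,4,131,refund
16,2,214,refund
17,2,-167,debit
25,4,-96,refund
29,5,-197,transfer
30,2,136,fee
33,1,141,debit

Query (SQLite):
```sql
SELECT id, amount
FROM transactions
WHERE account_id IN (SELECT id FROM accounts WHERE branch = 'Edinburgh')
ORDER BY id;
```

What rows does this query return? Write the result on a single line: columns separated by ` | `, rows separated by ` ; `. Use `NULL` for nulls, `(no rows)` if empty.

15 | 131 ; 25 | -96

Inner query: accounts.id where branch = 'Edinburgh'.
Outer: keep transactions rows whose account_id is in that set.
Inner query → {4}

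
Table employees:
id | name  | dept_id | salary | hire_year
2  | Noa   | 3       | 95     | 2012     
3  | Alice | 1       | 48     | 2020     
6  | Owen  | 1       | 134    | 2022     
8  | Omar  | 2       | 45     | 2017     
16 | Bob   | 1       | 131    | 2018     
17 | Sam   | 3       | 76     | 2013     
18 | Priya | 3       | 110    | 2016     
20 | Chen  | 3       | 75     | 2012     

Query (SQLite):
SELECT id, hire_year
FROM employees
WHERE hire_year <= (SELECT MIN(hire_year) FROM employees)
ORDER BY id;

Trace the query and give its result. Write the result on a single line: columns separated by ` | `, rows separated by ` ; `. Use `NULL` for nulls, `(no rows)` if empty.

2 | 2012 ; 20 | 2012

Scalar subquery: MIN(hire_year) over all employees rows = 2012.
Keep rows where hire_year <= that value.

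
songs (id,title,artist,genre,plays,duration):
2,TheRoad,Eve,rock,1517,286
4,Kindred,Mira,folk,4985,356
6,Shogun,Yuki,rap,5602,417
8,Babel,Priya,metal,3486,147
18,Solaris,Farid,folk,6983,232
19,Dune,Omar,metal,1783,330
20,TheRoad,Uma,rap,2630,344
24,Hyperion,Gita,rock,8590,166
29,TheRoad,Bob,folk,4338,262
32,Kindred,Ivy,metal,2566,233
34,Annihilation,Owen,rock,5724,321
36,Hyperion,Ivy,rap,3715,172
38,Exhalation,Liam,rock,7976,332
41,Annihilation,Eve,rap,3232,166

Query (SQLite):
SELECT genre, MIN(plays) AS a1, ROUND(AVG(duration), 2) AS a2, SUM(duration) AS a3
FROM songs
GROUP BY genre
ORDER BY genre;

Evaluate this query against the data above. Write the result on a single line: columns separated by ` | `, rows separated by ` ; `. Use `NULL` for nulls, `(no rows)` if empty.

Group songs by genre.
Per group compute: MIN(plays), ROUND(AVG(duration), 2), SUM(duration).
  folk: ids {4, 18, 29} → MIN(plays)=4338, ROUND(AVG(duration), 2)=283.33, SUM(duration)=850
  metal: ids {8, 19, 32} → MIN(plays)=1783, ROUND(AVG(duration), 2)=236.67, SUM(duration)=710
  rap: ids {6, 20, 36, 41} → MIN(plays)=2630, ROUND(AVG(duration), 2)=274.75, SUM(duration)=1099
  rock: ids {2, 24, 34, 38} → MIN(plays)=1517, ROUND(AVG(duration), 2)=276.25, SUM(duration)=1105

folk | 4338 | 283.33 | 850 ; metal | 1783 | 236.67 | 710 ; rap | 2630 | 274.75 | 1099 ; rock | 1517 | 276.25 | 1105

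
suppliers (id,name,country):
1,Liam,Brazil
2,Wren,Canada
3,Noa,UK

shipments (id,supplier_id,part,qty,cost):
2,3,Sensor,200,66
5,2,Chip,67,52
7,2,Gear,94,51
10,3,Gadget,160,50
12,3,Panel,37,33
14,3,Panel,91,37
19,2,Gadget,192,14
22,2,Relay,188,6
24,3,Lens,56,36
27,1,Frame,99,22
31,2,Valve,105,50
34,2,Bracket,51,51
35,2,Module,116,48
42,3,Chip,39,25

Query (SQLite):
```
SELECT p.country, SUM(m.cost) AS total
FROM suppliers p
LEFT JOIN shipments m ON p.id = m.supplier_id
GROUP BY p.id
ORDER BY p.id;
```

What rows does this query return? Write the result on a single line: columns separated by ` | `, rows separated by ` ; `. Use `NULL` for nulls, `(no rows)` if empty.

Brazil | 22 ; Canada | 272 ; UK | 247

LEFT JOIN keeps every suppliers row; unmatched ones get NULL for shipments columns.
Group by suppliers.id and compute SUM(m.cost). SUM over an all-NULL group is NULL.
  1: ids {27} → SUM(m.cost)=22
  2: ids {5, 7, 19, 22, 31, 34, 35} → SUM(m.cost)=272
  3: ids {2, 10, 12, 14, 24, 42} → SUM(m.cost)=247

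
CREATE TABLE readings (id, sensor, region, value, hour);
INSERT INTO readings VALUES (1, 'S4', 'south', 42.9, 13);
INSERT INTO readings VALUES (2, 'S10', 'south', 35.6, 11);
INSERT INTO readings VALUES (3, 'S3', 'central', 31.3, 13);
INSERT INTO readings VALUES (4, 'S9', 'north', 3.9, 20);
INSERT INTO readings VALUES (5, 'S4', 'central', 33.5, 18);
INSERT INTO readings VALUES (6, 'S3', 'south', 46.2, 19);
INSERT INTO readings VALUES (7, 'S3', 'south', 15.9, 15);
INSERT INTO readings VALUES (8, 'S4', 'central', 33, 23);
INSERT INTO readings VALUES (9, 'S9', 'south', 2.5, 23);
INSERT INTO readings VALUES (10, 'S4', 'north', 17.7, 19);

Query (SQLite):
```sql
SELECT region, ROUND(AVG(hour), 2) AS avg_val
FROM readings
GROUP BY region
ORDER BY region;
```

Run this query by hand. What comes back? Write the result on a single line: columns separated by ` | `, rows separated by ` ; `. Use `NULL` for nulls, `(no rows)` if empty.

Partition readings by region; compute ROUND(AVG(hour), 2) within each group.
  central: ids {3, 5, 8} → ROUND(AVG(hour), 2)=18
  north: ids {4, 10} → ROUND(AVG(hour), 2)=19.5
  south: ids {1, 2, 6, 7, 9} → ROUND(AVG(hour), 2)=16.2

central | 18 ; north | 19.5 ; south | 16.2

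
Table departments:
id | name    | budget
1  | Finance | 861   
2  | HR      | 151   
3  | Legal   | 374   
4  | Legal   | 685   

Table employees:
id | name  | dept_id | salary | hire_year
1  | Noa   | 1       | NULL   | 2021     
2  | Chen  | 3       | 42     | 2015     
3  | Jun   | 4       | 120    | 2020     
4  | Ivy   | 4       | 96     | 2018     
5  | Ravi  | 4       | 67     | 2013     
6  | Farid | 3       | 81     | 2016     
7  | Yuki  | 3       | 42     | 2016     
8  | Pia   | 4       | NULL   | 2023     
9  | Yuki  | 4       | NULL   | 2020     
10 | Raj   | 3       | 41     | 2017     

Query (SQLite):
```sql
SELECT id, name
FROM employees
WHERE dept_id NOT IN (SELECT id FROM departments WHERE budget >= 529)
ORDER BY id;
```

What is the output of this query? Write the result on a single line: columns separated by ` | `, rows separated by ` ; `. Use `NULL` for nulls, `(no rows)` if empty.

2 | Chen ; 6 | Farid ; 7 | Yuki ; 10 | Raj

Inner query: departments.id where budget >= 529.
Outer: keep employees rows whose dept_id is not in that set.
Inner query → {1, 4}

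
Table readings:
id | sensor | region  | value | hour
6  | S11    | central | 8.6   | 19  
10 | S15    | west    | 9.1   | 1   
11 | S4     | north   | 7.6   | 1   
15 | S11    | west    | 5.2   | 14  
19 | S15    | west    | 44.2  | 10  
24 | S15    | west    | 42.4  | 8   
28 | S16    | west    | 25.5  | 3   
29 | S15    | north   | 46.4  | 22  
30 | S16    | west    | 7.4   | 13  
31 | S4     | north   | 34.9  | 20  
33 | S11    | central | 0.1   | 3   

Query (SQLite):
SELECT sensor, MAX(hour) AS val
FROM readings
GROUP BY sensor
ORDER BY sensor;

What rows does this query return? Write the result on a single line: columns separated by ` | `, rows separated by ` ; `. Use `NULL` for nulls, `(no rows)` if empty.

Partition readings by sensor; compute MAX(hour) within each group.
  S11: ids {6, 15, 33} → MAX(hour)=19
  S15: ids {10, 19, 24, 29} → MAX(hour)=22
  S16: ids {28, 30} → MAX(hour)=13
  S4: ids {11, 31} → MAX(hour)=20

S11 | 19 ; S15 | 22 ; S16 | 13 ; S4 | 20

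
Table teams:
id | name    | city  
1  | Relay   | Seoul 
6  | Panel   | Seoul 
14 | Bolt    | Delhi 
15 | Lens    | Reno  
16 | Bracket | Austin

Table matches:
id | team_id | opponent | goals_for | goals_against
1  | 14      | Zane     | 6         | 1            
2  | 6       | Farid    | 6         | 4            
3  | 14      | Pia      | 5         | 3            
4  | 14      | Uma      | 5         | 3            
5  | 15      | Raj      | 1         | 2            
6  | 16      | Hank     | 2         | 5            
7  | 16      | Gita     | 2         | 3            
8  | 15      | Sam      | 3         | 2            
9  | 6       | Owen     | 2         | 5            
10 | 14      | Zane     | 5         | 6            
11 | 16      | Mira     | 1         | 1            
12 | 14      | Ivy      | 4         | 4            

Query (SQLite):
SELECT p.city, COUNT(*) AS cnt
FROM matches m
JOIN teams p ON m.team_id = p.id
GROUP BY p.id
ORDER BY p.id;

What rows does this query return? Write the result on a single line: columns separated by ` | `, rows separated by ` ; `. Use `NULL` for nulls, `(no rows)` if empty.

Seoul | 2 ; Delhi | 5 ; Reno | 2 ; Austin | 3

Join each matches row to its teams via team_id.
Group joined rows by teams.id; compute COUNT(*) per group.
  6: ids {2, 9} → COUNT(*)=2
  14: ids {1, 3, 4, 10, 12} → COUNT(*)=5
  15: ids {5, 8} → COUNT(*)=2
  16: ids {6, 7, 11} → COUNT(*)=3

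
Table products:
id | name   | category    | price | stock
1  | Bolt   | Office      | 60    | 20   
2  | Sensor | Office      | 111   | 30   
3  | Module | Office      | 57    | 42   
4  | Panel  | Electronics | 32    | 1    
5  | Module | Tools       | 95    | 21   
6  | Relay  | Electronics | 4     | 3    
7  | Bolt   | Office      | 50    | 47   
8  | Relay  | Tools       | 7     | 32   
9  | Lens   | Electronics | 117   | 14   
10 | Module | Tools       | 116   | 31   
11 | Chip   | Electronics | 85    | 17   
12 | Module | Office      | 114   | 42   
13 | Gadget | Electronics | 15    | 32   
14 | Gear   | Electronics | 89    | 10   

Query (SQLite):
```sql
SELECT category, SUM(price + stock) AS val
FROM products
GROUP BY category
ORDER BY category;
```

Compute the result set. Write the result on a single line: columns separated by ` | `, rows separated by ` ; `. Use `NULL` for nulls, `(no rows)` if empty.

Electronics | 419 ; Office | 573 ; Tools | 302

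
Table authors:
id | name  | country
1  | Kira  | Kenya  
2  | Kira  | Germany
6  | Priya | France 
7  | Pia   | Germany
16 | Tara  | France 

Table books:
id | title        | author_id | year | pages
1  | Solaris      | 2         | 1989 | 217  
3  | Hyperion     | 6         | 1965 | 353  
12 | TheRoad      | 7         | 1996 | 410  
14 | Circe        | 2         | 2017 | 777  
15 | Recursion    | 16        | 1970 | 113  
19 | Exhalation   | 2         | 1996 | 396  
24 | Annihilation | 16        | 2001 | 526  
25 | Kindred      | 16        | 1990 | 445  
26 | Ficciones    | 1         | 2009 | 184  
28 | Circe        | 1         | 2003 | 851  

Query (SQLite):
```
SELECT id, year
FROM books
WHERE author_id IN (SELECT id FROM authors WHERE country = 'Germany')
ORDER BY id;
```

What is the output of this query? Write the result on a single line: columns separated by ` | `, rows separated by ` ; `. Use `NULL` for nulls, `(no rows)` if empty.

1 | 1989 ; 12 | 1996 ; 14 | 2017 ; 19 | 1996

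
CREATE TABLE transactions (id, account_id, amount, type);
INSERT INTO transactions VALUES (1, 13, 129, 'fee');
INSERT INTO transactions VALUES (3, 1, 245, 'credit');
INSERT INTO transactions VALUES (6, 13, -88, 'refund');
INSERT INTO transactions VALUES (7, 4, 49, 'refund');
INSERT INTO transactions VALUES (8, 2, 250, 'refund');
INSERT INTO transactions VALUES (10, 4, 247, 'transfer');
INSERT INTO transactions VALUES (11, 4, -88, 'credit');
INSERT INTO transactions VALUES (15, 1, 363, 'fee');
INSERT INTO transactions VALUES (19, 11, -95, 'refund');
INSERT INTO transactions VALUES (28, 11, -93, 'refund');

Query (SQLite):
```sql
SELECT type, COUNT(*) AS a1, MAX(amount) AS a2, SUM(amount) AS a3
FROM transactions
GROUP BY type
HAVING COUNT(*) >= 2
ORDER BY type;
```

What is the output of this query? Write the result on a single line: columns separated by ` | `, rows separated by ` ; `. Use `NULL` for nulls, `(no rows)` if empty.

credit | 2 | 245 | 157 ; fee | 2 | 363 | 492 ; refund | 5 | 250 | 23

Group transactions by type.
Per group compute: COUNT(*), MAX(amount), SUM(amount).
HAVING: drop groups with fewer than 2 rows.
  credit: ids {3, 11} → COUNT(*)=2, MAX(amount)=245, SUM(amount)=157
  fee: ids {1, 15} → COUNT(*)=2, MAX(amount)=363, SUM(amount)=492
  refund: ids {6, 7, 8, 19, 28} → COUNT(*)=5, MAX(amount)=250, SUM(amount)=23
  transfer: ids {10} → COUNT(*)=1, MAX(amount)=247, SUM(amount)=247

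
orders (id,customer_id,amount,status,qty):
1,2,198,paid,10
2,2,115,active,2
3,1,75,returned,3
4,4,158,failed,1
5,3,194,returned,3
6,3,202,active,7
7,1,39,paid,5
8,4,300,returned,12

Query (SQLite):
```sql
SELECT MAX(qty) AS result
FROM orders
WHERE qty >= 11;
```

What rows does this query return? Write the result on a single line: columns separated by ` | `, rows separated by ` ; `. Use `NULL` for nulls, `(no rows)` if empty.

Rows where qty >= 11 → qty values: [12].
MAX of non-NULL values = 12.

12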